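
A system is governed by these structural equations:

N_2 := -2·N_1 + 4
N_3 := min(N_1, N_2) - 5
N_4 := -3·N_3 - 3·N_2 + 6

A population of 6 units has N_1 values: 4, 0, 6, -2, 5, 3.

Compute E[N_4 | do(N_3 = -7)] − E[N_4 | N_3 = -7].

13

Under do(N_3=-7), N_3's equation is replaced by N_3=-7 for every unit. Per-unit N_4: 39, 15, 51, 3, 45, 33. Mean = 31.
Conditioning on N_3=-7 selects the 2 unit(s) with N_1 ∈ {-2, 3}. Their N_4 values: 3, 33. Mean = 18.
Difference = 31 − 18 = 13.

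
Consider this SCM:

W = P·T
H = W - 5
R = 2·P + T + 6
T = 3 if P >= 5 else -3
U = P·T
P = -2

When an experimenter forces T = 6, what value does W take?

The intervention breaks the incoming arrows to T: T = 3 if P >= 5 else -3 no longer applies, and T = 6.
W = P·T  [with P=-2, T=6]  = -12

-12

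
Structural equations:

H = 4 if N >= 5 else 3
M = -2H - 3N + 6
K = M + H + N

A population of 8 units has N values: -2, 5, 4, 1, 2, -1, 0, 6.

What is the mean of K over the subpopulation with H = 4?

-9

Conditioning on H=4 selects the 2 unit(s) with N ∈ {5, 6}. Their K values: -8, -10. Mean = -9.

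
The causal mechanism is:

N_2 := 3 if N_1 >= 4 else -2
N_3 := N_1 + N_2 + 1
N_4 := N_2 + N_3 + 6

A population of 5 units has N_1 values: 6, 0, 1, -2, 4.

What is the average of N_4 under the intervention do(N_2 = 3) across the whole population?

Under do(N_2=3), N_2's equation is replaced by N_2=3 for every unit. Per-unit N_4: 19, 13, 14, 11, 17. Mean = 14.8.

14.8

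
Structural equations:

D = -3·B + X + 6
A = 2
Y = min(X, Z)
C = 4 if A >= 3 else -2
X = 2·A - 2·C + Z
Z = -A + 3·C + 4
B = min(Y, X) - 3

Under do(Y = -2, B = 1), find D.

7

Under do(Y = -2, B = 1), each intervened variable's structural equation is replaced by its fixed value.
C = 4 if A >= 3 else -2  [with A=2]  = -2
Z = -A + 3·C + 4  [with A=2, C=-2]  = -4
X = 2·A - 2·C + Z  [with A=2, C=-2, Z=-4]  = 4
D = -3·B + X + 6  [with B=1, X=4]  = 7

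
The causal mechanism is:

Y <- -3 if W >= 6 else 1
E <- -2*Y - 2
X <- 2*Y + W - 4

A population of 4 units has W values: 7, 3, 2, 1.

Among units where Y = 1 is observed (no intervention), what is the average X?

Observing Y=1 restricts to units where Y's equation naturally yields 1: W ∈ {3, 2, 1}. In that subpopulation X = 1, 0, -1, mean 0.

0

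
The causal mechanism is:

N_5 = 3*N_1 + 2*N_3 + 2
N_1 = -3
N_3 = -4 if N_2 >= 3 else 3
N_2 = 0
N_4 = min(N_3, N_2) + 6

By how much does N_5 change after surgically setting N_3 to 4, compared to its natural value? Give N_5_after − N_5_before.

2

do(N_3=4) replaces the equation N_3 = -4 if N_2 >= 3 else 3 with the constant N_3 = 4.
N_5 = 3*N_1 + 2*N_3 + 2  [with N_1=-3, N_3=4]  = 1
Without intervention: N_3 = -4 if N_2 >= 3 else 3  [with N_2=0]  = 3; N_5 = 3*N_1 + 2*N_3 + 2  [with N_1=-3, N_3=3]  = -1.
Change = 1 − (-1) = 2.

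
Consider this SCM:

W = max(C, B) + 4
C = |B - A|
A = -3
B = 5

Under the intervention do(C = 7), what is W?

The intervention breaks the incoming arrows to C: C = |B - A| no longer applies, and C = 7.
W = max(C, B) + 4  [with C=7, B=5]  = 11

11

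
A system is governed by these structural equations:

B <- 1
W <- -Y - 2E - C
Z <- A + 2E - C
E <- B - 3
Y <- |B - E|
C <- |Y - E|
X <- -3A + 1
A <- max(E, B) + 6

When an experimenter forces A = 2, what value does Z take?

do(A=2) replaces the equation A <- max(E, B) + 6 with the constant A = 2.
E = B - 3  [with B=1]  = -2
Y = |B - E|  [with B=1, E=-2]  = 3
C = |Y - E|  [with Y=3, E=-2]  = 5
Z = A + 2E - C  [with A=2, E=-2, C=5]  = -7

-7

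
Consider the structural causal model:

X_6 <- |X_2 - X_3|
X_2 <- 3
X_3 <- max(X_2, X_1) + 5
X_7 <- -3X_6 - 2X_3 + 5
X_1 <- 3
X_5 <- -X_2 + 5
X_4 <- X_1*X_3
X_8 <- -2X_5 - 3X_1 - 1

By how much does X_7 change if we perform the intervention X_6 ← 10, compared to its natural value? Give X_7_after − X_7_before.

-15

Intervening sets X_6 = 10 and removes its equation (X_6 <- |X_2 - X_3|).
X_3 = max(X_2, X_1) + 5  [with X_2=3, X_1=3]  = 8
X_7 = -3X_6 - 2X_3 + 5  [with X_6=10, X_3=8]  = -41
Without intervention: X_3 = max(X_2, X_1) + 5  [with X_2=3, X_1=3]  = 8; X_6 = |X_2 - X_3|  [with X_2=3, X_3=8]  = 5; X_7 = -3X_6 - 2X_3 + 5  [with X_6=5, X_3=8]  = -26.
Change = -41 − (-26) = -15.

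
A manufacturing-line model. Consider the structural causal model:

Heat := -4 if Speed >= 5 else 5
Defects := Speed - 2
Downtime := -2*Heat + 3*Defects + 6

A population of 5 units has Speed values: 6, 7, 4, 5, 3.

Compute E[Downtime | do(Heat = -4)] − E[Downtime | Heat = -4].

The intervention sets Heat=-4 in all 5 units regardless of Speed. Recomputing Downtime per unit gives 26, 29, 20, 23, 17; average 23.
Conditioning on Heat=-4 selects the 3 unit(s) with Speed ∈ {6, 7, 5}. Their Downtime values: 26, 29, 23. Mean = 26.
Difference = 23 − 26 = -3.

-3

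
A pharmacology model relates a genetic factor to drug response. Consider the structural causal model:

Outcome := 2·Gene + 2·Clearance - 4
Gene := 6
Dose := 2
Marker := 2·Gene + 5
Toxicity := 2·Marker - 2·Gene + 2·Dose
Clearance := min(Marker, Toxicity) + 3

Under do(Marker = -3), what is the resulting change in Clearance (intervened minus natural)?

-31

do(Marker=-3) replaces the equation Marker := 2·Gene + 5 with the constant Marker = -3.
Toxicity = 2·Marker - 2·Gene + 2·Dose  [with Marker=-3, Gene=6, Dose=2]  = -14
Clearance = min(Marker, Toxicity) + 3  [with Marker=-3, Toxicity=-14]  = -11
Without intervention: Marker = 2·Gene + 5  [with Gene=6]  = 17; Toxicity = 2·Marker - 2·Gene + 2·Dose  [with Marker=17, Gene=6, Dose=2]  = 26; Clearance = min(Marker, Toxicity) + 3  [with Marker=17, Toxicity=26]  = 20.
Change = -11 − 20 = -31.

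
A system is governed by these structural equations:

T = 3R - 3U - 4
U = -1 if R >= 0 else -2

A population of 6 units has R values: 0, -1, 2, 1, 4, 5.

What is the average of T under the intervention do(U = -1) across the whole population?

4.5

The intervention sets U=-1 in all 6 units regardless of R. Recomputing T per unit gives -1, -4, 5, 2, 11, 14; average 4.5.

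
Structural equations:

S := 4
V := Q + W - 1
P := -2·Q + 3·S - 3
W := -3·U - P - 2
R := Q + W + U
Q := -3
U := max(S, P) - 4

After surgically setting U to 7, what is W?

Intervening sets U = 7 and removes its equation (U := max(S, P) - 4).
P = -2·Q + 3·S - 3  [with Q=-3, S=4]  = 15
W = -3·U - P - 2  [with U=7, P=15]  = -38

-38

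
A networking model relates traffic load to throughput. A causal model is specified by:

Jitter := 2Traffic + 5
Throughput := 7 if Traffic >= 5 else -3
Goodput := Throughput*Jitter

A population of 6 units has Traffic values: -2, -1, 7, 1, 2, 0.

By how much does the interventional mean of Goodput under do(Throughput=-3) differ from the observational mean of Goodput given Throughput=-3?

-7

do(Throughput=-3) breaks Throughput's dependence on Traffic. With Throughput=-3 fixed, Goodput across the units is -3, -9, -57, -21, -27, -15, mean -22.
Observing Throughput=-3 restricts to units where Throughput's equation naturally yields -3: Traffic ∈ {-2, -1, 1, 2, 0}. In that subpopulation Goodput = -3, -9, -21, -27, -15, mean -15.
Difference = -22 − (-15) = -7.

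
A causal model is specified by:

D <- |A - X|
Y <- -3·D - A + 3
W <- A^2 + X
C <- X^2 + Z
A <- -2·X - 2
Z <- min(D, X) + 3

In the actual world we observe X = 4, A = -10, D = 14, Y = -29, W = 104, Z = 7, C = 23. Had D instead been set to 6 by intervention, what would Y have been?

-5

The intervention breaks the incoming arrows to D: D <- |A - X| no longer applies, and D = 6.
A = -2·X - 2  [with X=4]  = -10
Y = -3·D - A + 3  [with D=6, A=-10]  = -5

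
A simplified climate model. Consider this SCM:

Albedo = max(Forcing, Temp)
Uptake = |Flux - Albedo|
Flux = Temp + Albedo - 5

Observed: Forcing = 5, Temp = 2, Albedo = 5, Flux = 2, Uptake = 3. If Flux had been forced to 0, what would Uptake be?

Intervening sets Flux = 0 and removes its equation (Flux = Temp + Albedo - 5).
Albedo = max(Forcing, Temp)  [with Forcing=5, Temp=2]  = 5
Uptake = |Flux - Albedo|  [with Flux=0, Albedo=5]  = 5

5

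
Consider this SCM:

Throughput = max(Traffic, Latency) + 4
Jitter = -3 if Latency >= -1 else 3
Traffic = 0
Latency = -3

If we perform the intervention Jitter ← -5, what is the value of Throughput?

4

The intervention breaks the incoming arrows to Jitter: Jitter = -3 if Latency >= -1 else 3 no longer applies, and Jitter = -5.
Throughput is not downstream of the intervention, so its value is determined by the original equations.
Throughput = max(Traffic, Latency) + 4  [with Traffic=0, Latency=-3]  = 4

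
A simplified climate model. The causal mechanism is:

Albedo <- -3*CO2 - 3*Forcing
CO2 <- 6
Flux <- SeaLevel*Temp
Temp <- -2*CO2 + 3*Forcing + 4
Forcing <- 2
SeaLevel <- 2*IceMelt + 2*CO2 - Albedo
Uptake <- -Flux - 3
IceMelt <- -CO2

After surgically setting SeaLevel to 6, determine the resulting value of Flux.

-12

Intervening sets SeaLevel = 6 and removes its equation (SeaLevel <- 2*IceMelt + 2*CO2 - Albedo).
Temp = -2*CO2 + 3*Forcing + 4  [with CO2=6, Forcing=2]  = -2
Flux = SeaLevel*Temp  [with SeaLevel=6, Temp=-2]  = -12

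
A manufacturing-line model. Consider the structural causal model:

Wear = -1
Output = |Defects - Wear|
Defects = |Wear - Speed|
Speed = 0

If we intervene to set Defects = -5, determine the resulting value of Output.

4

The intervention breaks the incoming arrows to Defects: Defects = |Wear - Speed| no longer applies, and Defects = -5.
Output = |Defects - Wear|  [with Defects=-5, Wear=-1]  = 4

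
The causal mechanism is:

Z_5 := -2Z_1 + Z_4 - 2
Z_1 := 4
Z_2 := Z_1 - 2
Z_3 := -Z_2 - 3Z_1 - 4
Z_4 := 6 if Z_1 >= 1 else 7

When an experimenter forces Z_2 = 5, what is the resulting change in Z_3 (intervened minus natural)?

The intervention breaks the incoming arrows to Z_2: Z_2 := Z_1 - 2 no longer applies, and Z_2 = 5.
Z_3 = -Z_2 - 3Z_1 - 4  [with Z_2=5, Z_1=4]  = -21
Without intervention: Z_2 = Z_1 - 2  [with Z_1=4]  = 2; Z_3 = -Z_2 - 3Z_1 - 4  [with Z_2=2, Z_1=4]  = -18.
Change = -21 − (-18) = -3.

-3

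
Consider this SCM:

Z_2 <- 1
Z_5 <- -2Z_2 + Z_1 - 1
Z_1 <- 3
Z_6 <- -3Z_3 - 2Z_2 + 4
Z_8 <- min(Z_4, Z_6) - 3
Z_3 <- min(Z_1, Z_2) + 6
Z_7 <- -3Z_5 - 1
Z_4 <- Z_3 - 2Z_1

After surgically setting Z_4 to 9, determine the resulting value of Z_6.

-19

Under do(Z_4=9), the mechanism Z_4 <- Z_3 - 2Z_1 is discarded; Z_4 is fixed at 9.
Since Z_6 is not a descendant of the intervened variable, it is unaffected.
Z_3 = min(Z_1, Z_2) + 6  [with Z_1=3, Z_2=1]  = 7
Z_6 = -3Z_3 - 2Z_2 + 4  [with Z_3=7, Z_2=1]  = -19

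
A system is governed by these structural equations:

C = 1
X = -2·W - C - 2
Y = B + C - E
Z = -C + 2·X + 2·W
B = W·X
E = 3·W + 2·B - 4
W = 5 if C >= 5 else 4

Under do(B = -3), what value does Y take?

The intervention breaks the incoming arrows to B: B = W·X no longer applies, and B = -3.
W = 5 if C >= 5 else 4  [with C=1]  = 4
E = 3·W + 2·B - 4  [with W=4, B=-3]  = 2
Y = B + C - E  [with B=-3, C=1, E=2]  = -4

-4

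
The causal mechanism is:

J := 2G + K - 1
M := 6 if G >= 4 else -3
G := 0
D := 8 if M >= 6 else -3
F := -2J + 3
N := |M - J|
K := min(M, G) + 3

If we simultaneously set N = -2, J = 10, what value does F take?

Setting N = -2, J = 10 by intervention discards those variables' equations.
F = -2J + 3  [with J=10]  = -17

-17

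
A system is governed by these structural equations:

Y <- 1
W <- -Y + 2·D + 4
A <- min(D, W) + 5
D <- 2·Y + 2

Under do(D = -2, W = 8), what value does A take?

Setting D = -2, W = 8 by intervention discards those variables' equations.
A = min(D, W) + 5  [with D=-2, W=8]  = 3

3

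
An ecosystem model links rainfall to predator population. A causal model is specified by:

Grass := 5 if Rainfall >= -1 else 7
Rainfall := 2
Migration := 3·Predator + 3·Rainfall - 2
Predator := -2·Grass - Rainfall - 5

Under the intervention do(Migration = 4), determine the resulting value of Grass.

5

The intervention breaks the incoming arrows to Migration: Migration := 3·Predator + 3·Rainfall - 2 no longer applies, and Migration = 4.
Since Grass is not a descendant of the intervened variable, it is unaffected.
Grass = 5 if Rainfall >= -1 else 7  [with Rainfall=2]  = 5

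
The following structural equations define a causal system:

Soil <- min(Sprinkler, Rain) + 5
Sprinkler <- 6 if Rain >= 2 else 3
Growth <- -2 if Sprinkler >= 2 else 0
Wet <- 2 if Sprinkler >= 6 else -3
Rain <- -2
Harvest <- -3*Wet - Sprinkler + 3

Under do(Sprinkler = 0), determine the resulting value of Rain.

Under do(Sprinkler=0), the mechanism Sprinkler <- 6 if Rain >= 2 else 3 is discarded; Sprinkler is fixed at 0.
Rain is not downstream of the intervention, so its value is determined by the original equations.

-2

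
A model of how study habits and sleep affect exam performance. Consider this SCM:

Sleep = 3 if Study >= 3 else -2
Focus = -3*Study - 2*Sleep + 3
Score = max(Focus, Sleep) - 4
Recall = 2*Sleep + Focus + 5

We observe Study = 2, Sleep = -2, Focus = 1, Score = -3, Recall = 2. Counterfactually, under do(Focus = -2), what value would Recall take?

do(Focus=-2) replaces the equation Focus = -3*Study - 2*Sleep + 3 with the constant Focus = -2.
Sleep = 3 if Study >= 3 else -2  [with Study=2]  = -2
Recall = 2*Sleep + Focus + 5  [with Sleep=-2, Focus=-2]  = -1

-1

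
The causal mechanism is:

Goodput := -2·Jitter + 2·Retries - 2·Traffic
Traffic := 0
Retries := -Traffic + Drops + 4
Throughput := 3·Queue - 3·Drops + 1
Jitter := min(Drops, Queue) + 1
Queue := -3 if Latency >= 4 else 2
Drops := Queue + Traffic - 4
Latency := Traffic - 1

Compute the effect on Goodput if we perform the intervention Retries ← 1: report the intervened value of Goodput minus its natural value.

do(Retries=1) replaces the equation Retries := -Traffic + Drops + 4 with the constant Retries = 1.
Latency = Traffic - 1  [with Traffic=0]  = -1
Queue = -3 if Latency >= 4 else 2  [with Latency=-1]  = 2
Drops = Queue + Traffic - 4  [with Queue=2, Traffic=0]  = -2
Jitter = min(Drops, Queue) + 1  [with Drops=-2, Queue=2]  = -1
Goodput = -2·Jitter + 2·Retries - 2·Traffic  [with Jitter=-1, Retries=1, Traffic=0]  = 4
Without intervention: Latency = Traffic - 1  [with Traffic=0]  = -1; Queue = -3 if Latency >= 4 else 2  [with Latency=-1]  = 2; Drops = Queue + Traffic - 4  [with Queue=2, Traffic=0]  = -2; Retries = -Traffic + Drops + 4  [with Traffic=0, Drops=-2]  = 2; Jitter = min(Drops, Queue) + 1  [with Drops=-2, Queue=2]  = -1; Goodput = -2·Jitter + 2·Retries - 2·Traffic  [with Jitter=-1, Retries=2, Traffic=0]  = 6.
Change = 4 − 6 = -2.

-2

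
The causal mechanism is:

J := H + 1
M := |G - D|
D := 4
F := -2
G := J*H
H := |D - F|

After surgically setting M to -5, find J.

7

do(M=-5) replaces the equation M := |G - D| with the constant M = -5.
No directed path runs from M to J, so J keeps its natural value.
H = |D - F|  [with D=4, F=-2]  = 6
J = H + 1  [with H=6]  = 7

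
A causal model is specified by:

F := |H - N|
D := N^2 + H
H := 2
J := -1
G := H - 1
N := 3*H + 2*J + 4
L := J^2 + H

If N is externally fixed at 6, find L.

3

The intervention breaks the incoming arrows to N: N := 3*H + 2*J + 4 no longer applies, and N = 6.
No directed path runs from N to L, so L keeps its natural value.
L = J^2 + H  [with J=-1, H=2]  = 3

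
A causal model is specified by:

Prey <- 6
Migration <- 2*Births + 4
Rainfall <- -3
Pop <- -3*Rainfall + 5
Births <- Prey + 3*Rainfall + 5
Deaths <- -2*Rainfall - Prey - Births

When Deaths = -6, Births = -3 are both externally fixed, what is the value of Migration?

-2

The joint intervention fixes Deaths = -6, Births = -3, removing each variable's own equation.
Migration = 2*Births + 4  [with Births=-3]  = -2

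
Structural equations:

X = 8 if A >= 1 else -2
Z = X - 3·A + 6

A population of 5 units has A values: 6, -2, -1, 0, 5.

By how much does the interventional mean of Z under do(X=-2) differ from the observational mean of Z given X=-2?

Every unit gets X=-2 under the intervention. Z values become -14, 10, 7, 4, -11; E[Z|do(X=-2)] = -0.8.
E[Z|X=-2] averages over only the 3 units with X=-2 (A = -2, -1, 0): Z = 10, 7, 4, mean 7.
Difference = -0.8 − 7 = -7.8.

-7.8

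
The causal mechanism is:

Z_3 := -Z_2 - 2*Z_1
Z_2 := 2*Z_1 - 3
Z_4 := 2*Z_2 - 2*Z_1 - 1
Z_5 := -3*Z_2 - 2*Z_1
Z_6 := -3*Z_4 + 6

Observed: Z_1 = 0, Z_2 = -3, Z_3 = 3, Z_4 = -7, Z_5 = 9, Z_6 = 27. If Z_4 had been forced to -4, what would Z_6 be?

18

Under do(Z_4=-4), the mechanism Z_4 := 2*Z_2 - 2*Z_1 - 1 is discarded; Z_4 is fixed at -4.
Z_6 = -3*Z_4 + 6  [with Z_4=-4]  = 18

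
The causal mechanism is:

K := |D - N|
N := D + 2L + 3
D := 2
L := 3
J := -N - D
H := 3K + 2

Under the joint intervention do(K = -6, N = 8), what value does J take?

Under do(K = -6, N = 8), each intervened variable's structural equation is replaced by its fixed value.
J = -N - D  [with N=8, D=2]  = -10

-10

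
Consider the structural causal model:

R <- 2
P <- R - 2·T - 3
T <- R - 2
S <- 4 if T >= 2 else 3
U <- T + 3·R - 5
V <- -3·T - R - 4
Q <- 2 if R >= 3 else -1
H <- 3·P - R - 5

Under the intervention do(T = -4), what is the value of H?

Under do(T=-4), the mechanism T <- R - 2 is discarded; T is fixed at -4.
P = R - 2·T - 3  [with R=2, T=-4]  = 7
H = 3·P - R - 5  [with P=7, R=2]  = 14

14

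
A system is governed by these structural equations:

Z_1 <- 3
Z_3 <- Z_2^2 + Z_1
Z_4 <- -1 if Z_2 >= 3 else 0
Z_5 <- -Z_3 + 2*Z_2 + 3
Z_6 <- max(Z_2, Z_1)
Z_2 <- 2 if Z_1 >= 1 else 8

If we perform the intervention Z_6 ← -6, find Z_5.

do(Z_6=-6) replaces the equation Z_6 <- max(Z_2, Z_1) with the constant Z_6 = -6.
Since Z_5 is not a descendant of the intervened variable, it is unaffected.
Z_2 = 2 if Z_1 >= 1 else 8  [with Z_1=3]  = 2
Z_3 = Z_2^2 + Z_1  [with Z_2=2, Z_1=3]  = 7
Z_5 = -Z_3 + 2*Z_2 + 3  [with Z_3=7, Z_2=2]  = 0

0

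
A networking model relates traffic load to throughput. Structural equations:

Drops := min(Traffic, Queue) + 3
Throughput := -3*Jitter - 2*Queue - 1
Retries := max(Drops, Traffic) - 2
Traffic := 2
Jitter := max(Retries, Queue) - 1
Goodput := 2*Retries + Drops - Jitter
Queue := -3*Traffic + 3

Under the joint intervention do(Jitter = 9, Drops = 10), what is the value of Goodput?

The joint intervention fixes Jitter = 9, Drops = 10, removing each variable's own equation.
Retries = max(Drops, Traffic) - 2  [with Drops=10, Traffic=2]  = 8
Goodput = 2*Retries + Drops - Jitter  [with Retries=8, Drops=10, Jitter=9]  = 17

17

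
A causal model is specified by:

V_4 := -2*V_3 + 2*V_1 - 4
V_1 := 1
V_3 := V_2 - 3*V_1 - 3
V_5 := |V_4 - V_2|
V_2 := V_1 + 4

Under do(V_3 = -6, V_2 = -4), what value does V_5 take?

Setting V_3 = -6, V_2 = -4 by intervention discards those variables' equations.
V_4 = -2*V_3 + 2*V_1 - 4  [with V_3=-6, V_1=1]  = 10
V_5 = |V_4 - V_2|  [with V_4=10, V_2=-4]  = 14

14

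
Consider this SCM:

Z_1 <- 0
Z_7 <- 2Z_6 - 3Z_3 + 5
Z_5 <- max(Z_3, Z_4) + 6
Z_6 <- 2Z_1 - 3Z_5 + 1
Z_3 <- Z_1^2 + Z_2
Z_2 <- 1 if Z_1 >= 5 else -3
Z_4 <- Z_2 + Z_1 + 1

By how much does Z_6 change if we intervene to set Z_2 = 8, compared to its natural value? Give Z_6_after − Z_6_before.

Under do(Z_2=8), the mechanism Z_2 <- 1 if Z_1 >= 5 else -3 is discarded; Z_2 is fixed at 8.
Z_3 = Z_1^2 + Z_2  [with Z_1=0, Z_2=8]  = 8
Z_4 = Z_2 + Z_1 + 1  [with Z_2=8, Z_1=0]  = 9
Z_5 = max(Z_3, Z_4) + 6  [with Z_3=8, Z_4=9]  = 15
Z_6 = 2Z_1 - 3Z_5 + 1  [with Z_1=0, Z_5=15]  = -44
Without intervention: Z_2 = 1 if Z_1 >= 5 else -3  [with Z_1=0]  = -3; Z_3 = Z_1^2 + Z_2  [with Z_1=0, Z_2=-3]  = -3; Z_4 = Z_2 + Z_1 + 1  [with Z_2=-3, Z_1=0]  = -2; Z_5 = max(Z_3, Z_4) + 6  [with Z_3=-3, Z_4=-2]  = 4; Z_6 = 2Z_1 - 3Z_5 + 1  [with Z_1=0, Z_5=4]  = -11.
Change = -44 − (-11) = -33.

-33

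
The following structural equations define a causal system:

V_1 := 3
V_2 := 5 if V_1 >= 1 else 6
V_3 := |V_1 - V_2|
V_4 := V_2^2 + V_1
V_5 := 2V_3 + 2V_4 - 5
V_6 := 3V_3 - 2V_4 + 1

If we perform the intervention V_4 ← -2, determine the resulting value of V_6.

11

Under do(V_4=-2), the mechanism V_4 := V_2^2 + V_1 is discarded; V_4 is fixed at -2.
V_2 = 5 if V_1 >= 1 else 6  [with V_1=3]  = 5
V_3 = |V_1 - V_2|  [with V_1=3, V_2=5]  = 2
V_6 = 3V_3 - 2V_4 + 1  [with V_3=2, V_4=-2]  = 11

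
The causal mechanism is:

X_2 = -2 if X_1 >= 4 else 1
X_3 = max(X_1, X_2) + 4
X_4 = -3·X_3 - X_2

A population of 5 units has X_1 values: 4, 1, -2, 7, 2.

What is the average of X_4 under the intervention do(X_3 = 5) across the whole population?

-14.8

Under do(X_3=5), X_3's equation is replaced by X_3=5 for every unit. Per-unit X_4: -13, -16, -16, -13, -16. Mean = -14.8.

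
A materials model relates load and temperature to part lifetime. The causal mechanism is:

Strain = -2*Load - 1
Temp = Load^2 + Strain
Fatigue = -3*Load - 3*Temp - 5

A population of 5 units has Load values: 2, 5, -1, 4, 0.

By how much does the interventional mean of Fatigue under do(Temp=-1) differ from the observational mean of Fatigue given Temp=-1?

-3

The intervention sets Temp=-1 in all 5 units regardless of Load. Recomputing Fatigue per unit gives -8, -17, 1, -14, -2; average -8.
Observing Temp=-1 restricts to units where Temp's equation naturally yields -1: Load ∈ {2, 0}. In that subpopulation Fatigue = -8, -2, mean -5.
Difference = -8 − (-5) = -3.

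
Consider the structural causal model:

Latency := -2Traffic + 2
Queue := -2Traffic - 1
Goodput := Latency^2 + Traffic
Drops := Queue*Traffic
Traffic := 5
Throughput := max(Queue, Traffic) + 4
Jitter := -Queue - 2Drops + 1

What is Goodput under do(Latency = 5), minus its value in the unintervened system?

Under do(Latency=5), the mechanism Latency := -2Traffic + 2 is discarded; Latency is fixed at 5.
Goodput = Latency^2 + Traffic  [with Latency=5, Traffic=5]  = 30
Without intervention: Latency = -2Traffic + 2  [with Traffic=5]  = -8; Goodput = Latency^2 + Traffic  [with Latency=-8, Traffic=5]  = 69.
Change = 30 − 69 = -39.

-39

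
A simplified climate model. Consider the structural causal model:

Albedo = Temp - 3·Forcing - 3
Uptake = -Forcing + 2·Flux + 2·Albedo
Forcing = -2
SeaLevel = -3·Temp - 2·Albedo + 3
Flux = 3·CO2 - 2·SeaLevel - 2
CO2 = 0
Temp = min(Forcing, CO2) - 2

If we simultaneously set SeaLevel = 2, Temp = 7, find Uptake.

The joint intervention fixes SeaLevel = 2, Temp = 7, removing each variable's own equation.
Albedo = Temp - 3·Forcing - 3  [with Temp=7, Forcing=-2]  = 10
Flux = 3·CO2 - 2·SeaLevel - 2  [with CO2=0, SeaLevel=2]  = -6
Uptake = -Forcing + 2·Flux + 2·Albedo  [with Forcing=-2, Flux=-6, Albedo=10]  = 10

10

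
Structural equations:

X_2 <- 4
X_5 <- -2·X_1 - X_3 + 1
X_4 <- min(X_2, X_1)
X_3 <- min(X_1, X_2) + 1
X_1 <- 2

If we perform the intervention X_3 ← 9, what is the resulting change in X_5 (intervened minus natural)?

do(X_3=9) replaces the equation X_3 <- min(X_1, X_2) + 1 with the constant X_3 = 9.
X_5 = -2·X_1 - X_3 + 1  [with X_1=2, X_3=9]  = -12
Without intervention: X_3 = min(X_1, X_2) + 1  [with X_1=2, X_2=4]  = 3; X_5 = -2·X_1 - X_3 + 1  [with X_1=2, X_3=3]  = -6.
Change = -12 − (-6) = -6.

-6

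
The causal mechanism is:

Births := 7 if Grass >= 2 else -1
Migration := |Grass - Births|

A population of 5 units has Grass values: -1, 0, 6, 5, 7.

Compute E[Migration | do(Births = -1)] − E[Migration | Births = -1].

3.9

do(Births=-1) breaks Births's dependence on Grass. With Births=-1 fixed, Migration across the units is 0, 1, 7, 6, 8, mean 4.4.
E[Migration|Births=-1] averages over only the 2 units with Births=-1 (Grass = -1, 0): Migration = 0, 1, mean 0.5.
Difference = 4.4 − 0.5 = 3.9.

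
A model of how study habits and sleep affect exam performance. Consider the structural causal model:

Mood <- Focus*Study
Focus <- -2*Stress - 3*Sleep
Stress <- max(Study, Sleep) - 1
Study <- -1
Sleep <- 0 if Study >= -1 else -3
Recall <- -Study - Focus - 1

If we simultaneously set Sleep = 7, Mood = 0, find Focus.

The joint intervention fixes Sleep = 7, Mood = 0, removing each variable's own equation.
Stress = max(Study, Sleep) - 1  [with Study=-1, Sleep=7]  = 6
Focus = -2*Stress - 3*Sleep  [with Stress=6, Sleep=7]  = -33

-33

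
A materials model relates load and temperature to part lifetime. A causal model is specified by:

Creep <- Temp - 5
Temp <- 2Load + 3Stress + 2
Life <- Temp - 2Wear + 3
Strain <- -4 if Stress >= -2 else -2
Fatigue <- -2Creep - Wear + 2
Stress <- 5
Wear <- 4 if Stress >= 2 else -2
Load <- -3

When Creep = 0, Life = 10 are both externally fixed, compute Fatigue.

Setting Creep = 0, Life = 10 by intervention discards those variables' equations.
Wear = 4 if Stress >= 2 else -2  [with Stress=5]  = 4
Fatigue = -2Creep - Wear + 2  [with Creep=0, Wear=4]  = -2

-2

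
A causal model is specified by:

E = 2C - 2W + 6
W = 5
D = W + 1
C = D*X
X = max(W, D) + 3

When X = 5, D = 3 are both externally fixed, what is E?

26

Setting X = 5, D = 3 by intervention discards those variables' equations.
C = D*X  [with D=3, X=5]  = 15
E = 2C - 2W + 6  [with C=15, W=5]  = 26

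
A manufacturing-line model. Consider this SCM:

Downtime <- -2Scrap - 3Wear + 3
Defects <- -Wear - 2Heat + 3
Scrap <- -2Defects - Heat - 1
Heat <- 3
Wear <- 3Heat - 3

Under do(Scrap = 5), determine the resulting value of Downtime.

Intervening sets Scrap = 5 and removes its equation (Scrap <- -2Defects - Heat - 1).
Wear = 3Heat - 3  [with Heat=3]  = 6
Downtime = -2Scrap - 3Wear + 3  [with Scrap=5, Wear=6]  = -25

-25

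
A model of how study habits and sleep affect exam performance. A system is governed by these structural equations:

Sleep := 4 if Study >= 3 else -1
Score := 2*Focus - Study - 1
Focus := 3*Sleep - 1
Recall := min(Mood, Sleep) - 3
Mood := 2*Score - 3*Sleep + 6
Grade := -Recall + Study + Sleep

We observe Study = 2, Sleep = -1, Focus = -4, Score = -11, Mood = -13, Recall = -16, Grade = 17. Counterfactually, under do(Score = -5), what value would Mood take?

-1

Intervening sets Score = -5 and removes its equation (Score := 2*Focus - Study - 1).
Sleep = 4 if Study >= 3 else -1  [with Study=2]  = -1
Mood = 2*Score - 3*Sleep + 6  [with Score=-5, Sleep=-1]  = -1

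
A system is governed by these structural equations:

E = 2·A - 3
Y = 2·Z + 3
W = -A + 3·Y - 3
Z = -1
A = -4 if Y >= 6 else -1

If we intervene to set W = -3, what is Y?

1

The intervention breaks the incoming arrows to W: W = -A + 3·Y - 3 no longer applies, and W = -3.
Since Y is not a descendant of the intervened variable, it is unaffected.
Y = 2·Z + 3  [with Z=-1]  = 1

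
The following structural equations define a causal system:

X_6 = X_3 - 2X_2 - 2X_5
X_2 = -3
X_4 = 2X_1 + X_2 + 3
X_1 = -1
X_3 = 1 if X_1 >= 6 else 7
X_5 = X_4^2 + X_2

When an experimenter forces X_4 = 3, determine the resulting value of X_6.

1

Under do(X_4=3), the mechanism X_4 = 2X_1 + X_2 + 3 is discarded; X_4 is fixed at 3.
X_3 = 1 if X_1 >= 6 else 7  [with X_1=-1]  = 7
X_5 = X_4^2 + X_2  [with X_4=3, X_2=-3]  = 6
X_6 = X_3 - 2X_2 - 2X_5  [with X_3=7, X_2=-3, X_5=6]  = 1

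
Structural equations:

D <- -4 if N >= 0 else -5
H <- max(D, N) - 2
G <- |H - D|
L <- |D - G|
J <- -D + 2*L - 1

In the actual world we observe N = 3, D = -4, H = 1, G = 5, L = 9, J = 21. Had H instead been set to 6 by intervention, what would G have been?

The intervention breaks the incoming arrows to H: H <- max(D, N) - 2 no longer applies, and H = 6.
D = -4 if N >= 0 else -5  [with N=3]  = -4
G = |H - D|  [with H=6, D=-4]  = 10

10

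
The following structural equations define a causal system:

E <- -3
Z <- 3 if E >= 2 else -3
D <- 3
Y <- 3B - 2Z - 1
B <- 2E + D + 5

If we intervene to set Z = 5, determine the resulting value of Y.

Intervening sets Z = 5 and removes its equation (Z <- 3 if E >= 2 else -3).
B = 2E + D + 5  [with E=-3, D=3]  = 2
Y = 3B - 2Z - 1  [with B=2, Z=5]  = -5

-5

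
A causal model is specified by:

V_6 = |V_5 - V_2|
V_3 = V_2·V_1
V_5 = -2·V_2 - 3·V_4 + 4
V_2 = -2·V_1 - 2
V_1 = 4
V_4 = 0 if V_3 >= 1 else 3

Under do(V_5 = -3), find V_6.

The intervention breaks the incoming arrows to V_5: V_5 = -2·V_2 - 3·V_4 + 4 no longer applies, and V_5 = -3.
V_2 = -2·V_1 - 2  [with V_1=4]  = -10
V_6 = |V_5 - V_2|  [with V_5=-3, V_2=-10]  = 7

7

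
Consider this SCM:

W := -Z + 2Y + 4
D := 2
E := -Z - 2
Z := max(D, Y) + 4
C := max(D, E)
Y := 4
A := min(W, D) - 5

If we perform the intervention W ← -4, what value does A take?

Intervening sets W = -4 and removes its equation (W := -Z + 2Y + 4).
A = min(W, D) - 5  [with W=-4, D=2]  = -9

-9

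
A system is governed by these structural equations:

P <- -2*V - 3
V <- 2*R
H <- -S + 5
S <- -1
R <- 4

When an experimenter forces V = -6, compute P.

The intervention breaks the incoming arrows to V: V <- 2*R no longer applies, and V = -6.
P = -2*V - 3  [with V=-6]  = 9

9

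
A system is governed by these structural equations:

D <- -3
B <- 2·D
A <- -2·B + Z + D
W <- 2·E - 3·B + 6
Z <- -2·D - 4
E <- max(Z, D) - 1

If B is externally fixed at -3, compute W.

Intervening sets B = -3 and removes its equation (B <- 2·D).
Z = -2·D - 4  [with D=-3]  = 2
E = max(Z, D) - 1  [with Z=2, D=-3]  = 1
W = 2·E - 3·B + 6  [with E=1, B=-3]  = 17

17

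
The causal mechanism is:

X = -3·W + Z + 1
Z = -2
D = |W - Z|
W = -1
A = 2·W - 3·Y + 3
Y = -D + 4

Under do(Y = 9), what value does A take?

-26

The intervention breaks the incoming arrows to Y: Y = -D + 4 no longer applies, and Y = 9.
A = 2·W - 3·Y + 3  [with W=-1, Y=9]  = -26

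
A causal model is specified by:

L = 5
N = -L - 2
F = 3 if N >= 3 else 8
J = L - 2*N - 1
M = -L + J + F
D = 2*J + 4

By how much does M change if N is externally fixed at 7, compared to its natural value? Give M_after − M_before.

do(N=7) replaces the equation N = -L - 2 with the constant N = 7.
F = 3 if N >= 3 else 8  [with N=7]  = 3
J = L - 2*N - 1  [with L=5, N=7]  = -10
M = -L + J + F  [with L=5, J=-10, F=3]  = -12
Without intervention: N = -L - 2  [with L=5]  = -7; F = 3 if N >= 3 else 8  [with N=-7]  = 8; J = L - 2*N - 1  [with L=5, N=-7]  = 18; M = -L + J + F  [with L=5, J=18, F=8]  = 21.
Change = -12 − 21 = -33.

-33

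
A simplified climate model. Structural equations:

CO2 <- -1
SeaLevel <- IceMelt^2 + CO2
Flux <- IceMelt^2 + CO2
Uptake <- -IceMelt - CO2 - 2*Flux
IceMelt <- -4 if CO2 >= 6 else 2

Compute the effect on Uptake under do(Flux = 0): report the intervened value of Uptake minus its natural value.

Intervening sets Flux = 0 and removes its equation (Flux <- IceMelt^2 + CO2).
IceMelt = -4 if CO2 >= 6 else 2  [with CO2=-1]  = 2
Uptake = -IceMelt - CO2 - 2*Flux  [with IceMelt=2, CO2=-1, Flux=0]  = -1
Without intervention: IceMelt = -4 if CO2 >= 6 else 2  [with CO2=-1]  = 2; Flux = IceMelt^2 + CO2  [with IceMelt=2, CO2=-1]  = 3; Uptake = -IceMelt - CO2 - 2*Flux  [with IceMelt=2, CO2=-1, Flux=3]  = -7.
Change = -1 − (-7) = 6.

6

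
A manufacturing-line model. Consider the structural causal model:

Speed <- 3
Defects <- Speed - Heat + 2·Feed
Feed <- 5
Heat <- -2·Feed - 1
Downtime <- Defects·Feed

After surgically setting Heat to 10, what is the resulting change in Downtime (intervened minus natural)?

do(Heat=10) replaces the equation Heat <- -2·Feed - 1 with the constant Heat = 10.
Defects = Speed - Heat + 2·Feed  [with Speed=3, Heat=10, Feed=5]  = 3
Downtime = Defects·Feed  [with Defects=3, Feed=5]  = 15
Without intervention: Heat = -2·Feed - 1  [with Feed=5]  = -11; Defects = Speed - Heat + 2·Feed  [with Speed=3, Heat=-11, Feed=5]  = 24; Downtime = Defects·Feed  [with Defects=24, Feed=5]  = 120.
Change = 15 − 120 = -105.

-105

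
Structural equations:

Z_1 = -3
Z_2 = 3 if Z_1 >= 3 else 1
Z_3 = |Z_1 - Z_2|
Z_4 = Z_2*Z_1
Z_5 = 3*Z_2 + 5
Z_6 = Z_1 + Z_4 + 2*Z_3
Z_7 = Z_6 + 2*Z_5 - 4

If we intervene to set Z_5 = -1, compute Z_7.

Under do(Z_5=-1), the mechanism Z_5 = 3*Z_2 + 5 is discarded; Z_5 is fixed at -1.
Z_2 = 3 if Z_1 >= 3 else 1  [with Z_1=-3]  = 1
Z_3 = |Z_1 - Z_2|  [with Z_1=-3, Z_2=1]  = 4
Z_4 = Z_2*Z_1  [with Z_2=1, Z_1=-3]  = -3
Z_6 = Z_1 + Z_4 + 2*Z_3  [with Z_1=-3, Z_4=-3, Z_3=4]  = 2
Z_7 = Z_6 + 2*Z_5 - 4  [with Z_6=2, Z_5=-1]  = -4

-4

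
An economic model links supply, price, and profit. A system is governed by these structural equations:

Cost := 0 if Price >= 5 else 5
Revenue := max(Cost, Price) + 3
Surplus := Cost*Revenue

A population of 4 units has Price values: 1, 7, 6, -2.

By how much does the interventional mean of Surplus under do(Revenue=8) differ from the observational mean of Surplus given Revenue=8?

-20

Every unit gets Revenue=8 under the intervention. Surplus values become 40, 0, 0, 40; E[Surplus|do(Revenue=8)] = 20.
Conditioning on Revenue=8 selects the 2 unit(s) with Price ∈ {1, -2}. Their Surplus values: 40, 40. Mean = 40.
Difference = 20 − 40 = -20.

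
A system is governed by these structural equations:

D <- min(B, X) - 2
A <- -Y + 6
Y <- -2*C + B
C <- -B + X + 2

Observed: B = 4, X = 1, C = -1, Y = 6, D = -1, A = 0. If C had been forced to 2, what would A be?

6

The intervention breaks the incoming arrows to C: C <- -B + X + 2 no longer applies, and C = 2.
Y = -2*C + B  [with C=2, B=4]  = 0
A = -Y + 6  [with Y=0]  = 6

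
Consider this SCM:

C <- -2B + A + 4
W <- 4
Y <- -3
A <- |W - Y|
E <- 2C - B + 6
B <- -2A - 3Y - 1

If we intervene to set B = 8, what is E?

Under do(B=8), the mechanism B <- -2A - 3Y - 1 is discarded; B is fixed at 8.
A = |W - Y|  [with W=4, Y=-3]  = 7
C = -2B + A + 4  [with B=8, A=7]  = -5
E = 2C - B + 6  [with C=-5, B=8]  = -12

-12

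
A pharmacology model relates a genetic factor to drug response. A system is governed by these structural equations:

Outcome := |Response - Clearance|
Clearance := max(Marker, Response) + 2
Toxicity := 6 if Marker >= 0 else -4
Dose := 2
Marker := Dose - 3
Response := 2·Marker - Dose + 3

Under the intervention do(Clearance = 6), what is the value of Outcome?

7

The intervention breaks the incoming arrows to Clearance: Clearance := max(Marker, Response) + 2 no longer applies, and Clearance = 6.
Marker = Dose - 3  [with Dose=2]  = -1
Response = 2·Marker - Dose + 3  [with Marker=-1, Dose=2]  = -1
Outcome = |Response - Clearance|  [with Response=-1, Clearance=6]  = 7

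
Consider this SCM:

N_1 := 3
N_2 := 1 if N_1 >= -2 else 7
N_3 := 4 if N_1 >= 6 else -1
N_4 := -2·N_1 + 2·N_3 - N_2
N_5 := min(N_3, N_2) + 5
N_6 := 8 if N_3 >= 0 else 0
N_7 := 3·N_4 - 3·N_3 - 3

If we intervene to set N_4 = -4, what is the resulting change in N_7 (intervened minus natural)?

15

The intervention breaks the incoming arrows to N_4: N_4 := -2·N_1 + 2·N_3 - N_2 no longer applies, and N_4 = -4.
N_3 = 4 if N_1 >= 6 else -1  [with N_1=3]  = -1
N_7 = 3·N_4 - 3·N_3 - 3  [with N_4=-4, N_3=-1]  = -12
Without intervention: N_2 = 1 if N_1 >= -2 else 7  [with N_1=3]  = 1; N_3 = 4 if N_1 >= 6 else -1  [with N_1=3]  = -1; N_4 = -2·N_1 + 2·N_3 - N_2  [with N_1=3, N_3=-1, N_2=1]  = -9; N_7 = 3·N_4 - 3·N_3 - 3  [with N_4=-9, N_3=-1]  = -27.
Change = -12 − (-27) = 15.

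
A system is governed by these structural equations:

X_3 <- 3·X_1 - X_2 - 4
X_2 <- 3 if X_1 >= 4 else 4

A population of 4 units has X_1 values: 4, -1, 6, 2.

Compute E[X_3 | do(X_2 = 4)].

0.25

do(X_2=4) breaks X_2's dependence on X_1. With X_2=4 fixed, X_3 across the units is 4, -11, 10, -2, mean 0.25.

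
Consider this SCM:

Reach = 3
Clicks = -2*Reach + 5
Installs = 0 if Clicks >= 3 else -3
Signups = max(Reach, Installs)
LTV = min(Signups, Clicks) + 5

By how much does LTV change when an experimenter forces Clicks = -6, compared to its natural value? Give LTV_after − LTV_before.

do(Clicks=-6) replaces the equation Clicks = -2*Reach + 5 with the constant Clicks = -6.
Installs = 0 if Clicks >= 3 else -3  [with Clicks=-6]  = -3
Signups = max(Reach, Installs)  [with Reach=3, Installs=-3]  = 3
LTV = min(Signups, Clicks) + 5  [with Signups=3, Clicks=-6]  = -1
Without intervention: Clicks = -2*Reach + 5  [with Reach=3]  = -1; Installs = 0 if Clicks >= 3 else -3  [with Clicks=-1]  = -3; Signups = max(Reach, Installs)  [with Reach=3, Installs=-3]  = 3; LTV = min(Signups, Clicks) + 5  [with Signups=3, Clicks=-1]  = 4.
Change = -1 − 4 = -5.

-5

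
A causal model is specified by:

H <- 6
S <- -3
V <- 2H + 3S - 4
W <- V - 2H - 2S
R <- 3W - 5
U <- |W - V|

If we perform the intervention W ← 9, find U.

10

Under do(W=9), the mechanism W <- V - 2H - 2S is discarded; W is fixed at 9.
V = 2H + 3S - 4  [with H=6, S=-3]  = -1
U = |W - V|  [with W=9, V=-1]  = 10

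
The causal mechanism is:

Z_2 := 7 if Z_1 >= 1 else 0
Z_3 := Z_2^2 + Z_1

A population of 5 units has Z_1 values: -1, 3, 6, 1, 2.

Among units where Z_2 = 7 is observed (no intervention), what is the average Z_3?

E[Z_3|Z_2=7] averages over only the 4 units with Z_2=7 (Z_1 = 3, 6, 1, 2): Z_3 = 52, 55, 50, 51, mean 52.

52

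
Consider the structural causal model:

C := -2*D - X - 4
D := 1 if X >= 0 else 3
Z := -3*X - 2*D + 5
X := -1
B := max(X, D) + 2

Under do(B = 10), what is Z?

2

Intervening sets B = 10 and removes its equation (B := max(X, D) + 2).
No directed path runs from B to Z, so Z keeps its natural value.
D = 1 if X >= 0 else 3  [with X=-1]  = 3
Z = -3*X - 2*D + 5  [with X=-1, D=3]  = 2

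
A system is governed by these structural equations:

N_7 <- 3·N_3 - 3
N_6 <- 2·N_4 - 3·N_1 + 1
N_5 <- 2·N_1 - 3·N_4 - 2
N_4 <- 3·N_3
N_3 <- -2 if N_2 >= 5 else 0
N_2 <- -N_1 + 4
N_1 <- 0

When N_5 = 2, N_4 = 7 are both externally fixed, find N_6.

Setting N_5 = 2, N_4 = 7 by intervention discards those variables' equations.
N_6 = 2·N_4 - 3·N_1 + 1  [with N_4=7, N_1=0]  = 15

15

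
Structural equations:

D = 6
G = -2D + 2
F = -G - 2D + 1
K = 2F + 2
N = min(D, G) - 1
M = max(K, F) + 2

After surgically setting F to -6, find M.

-4

The intervention breaks the incoming arrows to F: F = -G - 2D + 1 no longer applies, and F = -6.
K = 2F + 2  [with F=-6]  = -10
M = max(K, F) + 2  [with K=-10, F=-6]  = -4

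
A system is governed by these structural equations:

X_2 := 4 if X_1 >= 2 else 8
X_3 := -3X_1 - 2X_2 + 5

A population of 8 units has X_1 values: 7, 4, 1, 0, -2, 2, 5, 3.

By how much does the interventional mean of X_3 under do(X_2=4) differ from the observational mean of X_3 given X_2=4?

do(X_2=4) breaks X_2's dependence on X_1. With X_2=4 fixed, X_3 across the units is -24, -15, -6, -3, 3, -9, -18, -12, mean -10.5.
Conditioning on X_2=4 selects the 5 unit(s) with X_1 ∈ {7, 4, 2, 5, 3}. Their X_3 values: -24, -15, -9, -18, -12. Mean = -15.6.
Difference = -10.5 − (-15.6) = 5.1.

5.1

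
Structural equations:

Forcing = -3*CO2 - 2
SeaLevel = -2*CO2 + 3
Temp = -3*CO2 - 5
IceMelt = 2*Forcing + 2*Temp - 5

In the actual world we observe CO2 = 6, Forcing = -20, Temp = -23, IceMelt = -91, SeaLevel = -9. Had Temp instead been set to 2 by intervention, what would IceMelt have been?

-41

The intervention breaks the incoming arrows to Temp: Temp = -3*CO2 - 5 no longer applies, and Temp = 2.
Forcing = -3*CO2 - 2  [with CO2=6]  = -20
IceMelt = 2*Forcing + 2*Temp - 5  [with Forcing=-20, Temp=2]  = -41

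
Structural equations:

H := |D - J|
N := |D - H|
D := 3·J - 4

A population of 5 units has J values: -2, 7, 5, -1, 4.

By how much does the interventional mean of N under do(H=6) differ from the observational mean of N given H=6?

0.4

Under do(H=6), H's equation is replaced by H=6 for every unit. Per-unit N: 16, 11, 5, 13, 2. Mean = 9.4.
E[N|H=6] averages over only the 2 units with H=6 (J = 5, -1): N = 5, 13, mean 9.
Difference = 9.4 − 9 = 0.4.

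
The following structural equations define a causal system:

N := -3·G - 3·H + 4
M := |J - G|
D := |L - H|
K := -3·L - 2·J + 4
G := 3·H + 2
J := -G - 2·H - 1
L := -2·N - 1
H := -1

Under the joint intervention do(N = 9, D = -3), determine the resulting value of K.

Under do(N = 9, D = -3), each intervened variable's structural equation is replaced by its fixed value.
G = 3·H + 2  [with H=-1]  = -1
J = -G - 2·H - 1  [with G=-1, H=-1]  = 2
L = -2·N - 1  [with N=9]  = -19
K = -3·L - 2·J + 4  [with L=-19, J=2]  = 57

57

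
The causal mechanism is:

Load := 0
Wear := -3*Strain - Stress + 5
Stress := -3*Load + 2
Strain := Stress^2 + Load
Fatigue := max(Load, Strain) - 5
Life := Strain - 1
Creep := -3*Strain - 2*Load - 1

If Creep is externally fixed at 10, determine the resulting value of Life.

3

The intervention breaks the incoming arrows to Creep: Creep := -3*Strain - 2*Load - 1 no longer applies, and Creep = 10.
No directed path runs from Creep to Life, so Life keeps its natural value.
Stress = -3*Load + 2  [with Load=0]  = 2
Strain = Stress^2 + Load  [with Stress=2, Load=0]  = 4
Life = Strain - 1  [with Strain=4]  = 3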